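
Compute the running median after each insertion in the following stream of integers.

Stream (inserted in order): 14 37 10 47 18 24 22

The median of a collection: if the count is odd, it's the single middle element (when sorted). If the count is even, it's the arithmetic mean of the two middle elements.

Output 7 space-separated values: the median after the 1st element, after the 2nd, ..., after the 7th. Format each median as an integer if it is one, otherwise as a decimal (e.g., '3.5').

Answer: 14 25.5 14 25.5 18 21 22

Derivation:
Step 1: insert 14 -> lo=[14] (size 1, max 14) hi=[] (size 0) -> median=14
Step 2: insert 37 -> lo=[14] (size 1, max 14) hi=[37] (size 1, min 37) -> median=25.5
Step 3: insert 10 -> lo=[10, 14] (size 2, max 14) hi=[37] (size 1, min 37) -> median=14
Step 4: insert 47 -> lo=[10, 14] (size 2, max 14) hi=[37, 47] (size 2, min 37) -> median=25.5
Step 5: insert 18 -> lo=[10, 14, 18] (size 3, max 18) hi=[37, 47] (size 2, min 37) -> median=18
Step 6: insert 24 -> lo=[10, 14, 18] (size 3, max 18) hi=[24, 37, 47] (size 3, min 24) -> median=21
Step 7: insert 22 -> lo=[10, 14, 18, 22] (size 4, max 22) hi=[24, 37, 47] (size 3, min 24) -> median=22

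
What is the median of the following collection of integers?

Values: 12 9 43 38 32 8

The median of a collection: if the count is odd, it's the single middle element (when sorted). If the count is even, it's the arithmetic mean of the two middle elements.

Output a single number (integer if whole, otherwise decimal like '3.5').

Step 1: insert 12 -> lo=[12] (size 1, max 12) hi=[] (size 0) -> median=12
Step 2: insert 9 -> lo=[9] (size 1, max 9) hi=[12] (size 1, min 12) -> median=10.5
Step 3: insert 43 -> lo=[9, 12] (size 2, max 12) hi=[43] (size 1, min 43) -> median=12
Step 4: insert 38 -> lo=[9, 12] (size 2, max 12) hi=[38, 43] (size 2, min 38) -> median=25
Step 5: insert 32 -> lo=[9, 12, 32] (size 3, max 32) hi=[38, 43] (size 2, min 38) -> median=32
Step 6: insert 8 -> lo=[8, 9, 12] (size 3, max 12) hi=[32, 38, 43] (size 3, min 32) -> median=22

Answer: 22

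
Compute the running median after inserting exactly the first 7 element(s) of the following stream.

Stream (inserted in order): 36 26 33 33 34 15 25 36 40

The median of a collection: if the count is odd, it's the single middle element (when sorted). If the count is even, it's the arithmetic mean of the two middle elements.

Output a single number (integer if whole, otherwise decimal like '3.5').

Step 1: insert 36 -> lo=[36] (size 1, max 36) hi=[] (size 0) -> median=36
Step 2: insert 26 -> lo=[26] (size 1, max 26) hi=[36] (size 1, min 36) -> median=31
Step 3: insert 33 -> lo=[26, 33] (size 2, max 33) hi=[36] (size 1, min 36) -> median=33
Step 4: insert 33 -> lo=[26, 33] (size 2, max 33) hi=[33, 36] (size 2, min 33) -> median=33
Step 5: insert 34 -> lo=[26, 33, 33] (size 3, max 33) hi=[34, 36] (size 2, min 34) -> median=33
Step 6: insert 15 -> lo=[15, 26, 33] (size 3, max 33) hi=[33, 34, 36] (size 3, min 33) -> median=33
Step 7: insert 25 -> lo=[15, 25, 26, 33] (size 4, max 33) hi=[33, 34, 36] (size 3, min 33) -> median=33

Answer: 33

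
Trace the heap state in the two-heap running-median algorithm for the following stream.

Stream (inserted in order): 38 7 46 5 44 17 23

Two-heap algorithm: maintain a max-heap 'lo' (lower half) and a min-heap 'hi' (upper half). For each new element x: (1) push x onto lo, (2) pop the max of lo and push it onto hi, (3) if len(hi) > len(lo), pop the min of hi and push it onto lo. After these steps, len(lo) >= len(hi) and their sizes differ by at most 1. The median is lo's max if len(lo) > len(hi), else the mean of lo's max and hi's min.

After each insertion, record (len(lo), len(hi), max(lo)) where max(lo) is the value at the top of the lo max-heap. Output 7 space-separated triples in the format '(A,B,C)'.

Answer: (1,0,38) (1,1,7) (2,1,38) (2,2,7) (3,2,38) (3,3,17) (4,3,23)

Derivation:
Step 1: insert 38 -> lo=[38] hi=[] -> (len(lo)=1, len(hi)=0, max(lo)=38)
Step 2: insert 7 -> lo=[7] hi=[38] -> (len(lo)=1, len(hi)=1, max(lo)=7)
Step 3: insert 46 -> lo=[7, 38] hi=[46] -> (len(lo)=2, len(hi)=1, max(lo)=38)
Step 4: insert 5 -> lo=[5, 7] hi=[38, 46] -> (len(lo)=2, len(hi)=2, max(lo)=7)
Step 5: insert 44 -> lo=[5, 7, 38] hi=[44, 46] -> (len(lo)=3, len(hi)=2, max(lo)=38)
Step 6: insert 17 -> lo=[5, 7, 17] hi=[38, 44, 46] -> (len(lo)=3, len(hi)=3, max(lo)=17)
Step 7: insert 23 -> lo=[5, 7, 17, 23] hi=[38, 44, 46] -> (len(lo)=4, len(hi)=3, max(lo)=23)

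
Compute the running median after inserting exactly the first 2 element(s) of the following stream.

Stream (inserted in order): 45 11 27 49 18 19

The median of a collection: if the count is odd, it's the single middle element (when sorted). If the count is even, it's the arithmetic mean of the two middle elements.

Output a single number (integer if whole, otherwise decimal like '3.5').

Step 1: insert 45 -> lo=[45] (size 1, max 45) hi=[] (size 0) -> median=45
Step 2: insert 11 -> lo=[11] (size 1, max 11) hi=[45] (size 1, min 45) -> median=28

Answer: 28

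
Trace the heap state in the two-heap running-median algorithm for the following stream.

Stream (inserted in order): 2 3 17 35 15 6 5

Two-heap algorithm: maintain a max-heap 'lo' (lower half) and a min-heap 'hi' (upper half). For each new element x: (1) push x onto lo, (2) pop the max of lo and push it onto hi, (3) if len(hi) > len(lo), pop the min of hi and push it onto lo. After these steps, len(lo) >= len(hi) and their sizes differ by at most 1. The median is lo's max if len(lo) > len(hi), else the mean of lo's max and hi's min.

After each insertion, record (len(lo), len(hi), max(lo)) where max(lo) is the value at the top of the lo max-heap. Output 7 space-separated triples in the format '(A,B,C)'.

Step 1: insert 2 -> lo=[2] hi=[] -> (len(lo)=1, len(hi)=0, max(lo)=2)
Step 2: insert 3 -> lo=[2] hi=[3] -> (len(lo)=1, len(hi)=1, max(lo)=2)
Step 3: insert 17 -> lo=[2, 3] hi=[17] -> (len(lo)=2, len(hi)=1, max(lo)=3)
Step 4: insert 35 -> lo=[2, 3] hi=[17, 35] -> (len(lo)=2, len(hi)=2, max(lo)=3)
Step 5: insert 15 -> lo=[2, 3, 15] hi=[17, 35] -> (len(lo)=3, len(hi)=2, max(lo)=15)
Step 6: insert 6 -> lo=[2, 3, 6] hi=[15, 17, 35] -> (len(lo)=3, len(hi)=3, max(lo)=6)
Step 7: insert 5 -> lo=[2, 3, 5, 6] hi=[15, 17, 35] -> (len(lo)=4, len(hi)=3, max(lo)=6)

Answer: (1,0,2) (1,1,2) (2,1,3) (2,2,3) (3,2,15) (3,3,6) (4,3,6)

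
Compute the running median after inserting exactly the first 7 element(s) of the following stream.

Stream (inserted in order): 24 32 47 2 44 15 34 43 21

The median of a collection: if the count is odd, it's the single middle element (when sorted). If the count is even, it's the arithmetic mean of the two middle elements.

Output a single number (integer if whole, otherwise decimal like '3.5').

Answer: 32

Derivation:
Step 1: insert 24 -> lo=[24] (size 1, max 24) hi=[] (size 0) -> median=24
Step 2: insert 32 -> lo=[24] (size 1, max 24) hi=[32] (size 1, min 32) -> median=28
Step 3: insert 47 -> lo=[24, 32] (size 2, max 32) hi=[47] (size 1, min 47) -> median=32
Step 4: insert 2 -> lo=[2, 24] (size 2, max 24) hi=[32, 47] (size 2, min 32) -> median=28
Step 5: insert 44 -> lo=[2, 24, 32] (size 3, max 32) hi=[44, 47] (size 2, min 44) -> median=32
Step 6: insert 15 -> lo=[2, 15, 24] (size 3, max 24) hi=[32, 44, 47] (size 3, min 32) -> median=28
Step 7: insert 34 -> lo=[2, 15, 24, 32] (size 4, max 32) hi=[34, 44, 47] (size 3, min 34) -> median=32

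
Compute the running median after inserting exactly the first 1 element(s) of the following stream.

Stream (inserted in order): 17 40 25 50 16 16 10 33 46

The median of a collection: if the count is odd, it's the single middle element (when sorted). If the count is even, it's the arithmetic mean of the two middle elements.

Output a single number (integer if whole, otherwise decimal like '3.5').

Answer: 17

Derivation:
Step 1: insert 17 -> lo=[17] (size 1, max 17) hi=[] (size 0) -> median=17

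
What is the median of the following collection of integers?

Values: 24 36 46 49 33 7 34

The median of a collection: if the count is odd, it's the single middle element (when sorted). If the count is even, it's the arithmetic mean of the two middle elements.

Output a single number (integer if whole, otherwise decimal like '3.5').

Answer: 34

Derivation:
Step 1: insert 24 -> lo=[24] (size 1, max 24) hi=[] (size 0) -> median=24
Step 2: insert 36 -> lo=[24] (size 1, max 24) hi=[36] (size 1, min 36) -> median=30
Step 3: insert 46 -> lo=[24, 36] (size 2, max 36) hi=[46] (size 1, min 46) -> median=36
Step 4: insert 49 -> lo=[24, 36] (size 2, max 36) hi=[46, 49] (size 2, min 46) -> median=41
Step 5: insert 33 -> lo=[24, 33, 36] (size 3, max 36) hi=[46, 49] (size 2, min 46) -> median=36
Step 6: insert 7 -> lo=[7, 24, 33] (size 3, max 33) hi=[36, 46, 49] (size 3, min 36) -> median=34.5
Step 7: insert 34 -> lo=[7, 24, 33, 34] (size 4, max 34) hi=[36, 46, 49] (size 3, min 36) -> median=34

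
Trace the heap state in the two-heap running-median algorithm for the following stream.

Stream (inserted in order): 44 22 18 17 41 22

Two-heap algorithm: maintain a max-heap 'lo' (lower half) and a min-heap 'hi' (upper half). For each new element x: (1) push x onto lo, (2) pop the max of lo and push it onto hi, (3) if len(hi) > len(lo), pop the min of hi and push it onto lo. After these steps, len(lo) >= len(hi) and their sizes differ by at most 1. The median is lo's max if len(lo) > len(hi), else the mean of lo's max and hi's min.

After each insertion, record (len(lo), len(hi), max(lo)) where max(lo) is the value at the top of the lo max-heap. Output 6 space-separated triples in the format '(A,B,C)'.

Step 1: insert 44 -> lo=[44] hi=[] -> (len(lo)=1, len(hi)=0, max(lo)=44)
Step 2: insert 22 -> lo=[22] hi=[44] -> (len(lo)=1, len(hi)=1, max(lo)=22)
Step 3: insert 18 -> lo=[18, 22] hi=[44] -> (len(lo)=2, len(hi)=1, max(lo)=22)
Step 4: insert 17 -> lo=[17, 18] hi=[22, 44] -> (len(lo)=2, len(hi)=2, max(lo)=18)
Step 5: insert 41 -> lo=[17, 18, 22] hi=[41, 44] -> (len(lo)=3, len(hi)=2, max(lo)=22)
Step 6: insert 22 -> lo=[17, 18, 22] hi=[22, 41, 44] -> (len(lo)=3, len(hi)=3, max(lo)=22)

Answer: (1,0,44) (1,1,22) (2,1,22) (2,2,18) (3,2,22) (3,3,22)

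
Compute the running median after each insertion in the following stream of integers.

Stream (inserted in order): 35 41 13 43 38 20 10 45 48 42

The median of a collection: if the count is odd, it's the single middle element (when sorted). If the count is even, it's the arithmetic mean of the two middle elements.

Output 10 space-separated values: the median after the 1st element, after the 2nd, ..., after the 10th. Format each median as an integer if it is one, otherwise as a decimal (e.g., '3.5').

Answer: 35 38 35 38 38 36.5 35 36.5 38 39.5

Derivation:
Step 1: insert 35 -> lo=[35] (size 1, max 35) hi=[] (size 0) -> median=35
Step 2: insert 41 -> lo=[35] (size 1, max 35) hi=[41] (size 1, min 41) -> median=38
Step 3: insert 13 -> lo=[13, 35] (size 2, max 35) hi=[41] (size 1, min 41) -> median=35
Step 4: insert 43 -> lo=[13, 35] (size 2, max 35) hi=[41, 43] (size 2, min 41) -> median=38
Step 5: insert 38 -> lo=[13, 35, 38] (size 3, max 38) hi=[41, 43] (size 2, min 41) -> median=38
Step 6: insert 20 -> lo=[13, 20, 35] (size 3, max 35) hi=[38, 41, 43] (size 3, min 38) -> median=36.5
Step 7: insert 10 -> lo=[10, 13, 20, 35] (size 4, max 35) hi=[38, 41, 43] (size 3, min 38) -> median=35
Step 8: insert 45 -> lo=[10, 13, 20, 35] (size 4, max 35) hi=[38, 41, 43, 45] (size 4, min 38) -> median=36.5
Step 9: insert 48 -> lo=[10, 13, 20, 35, 38] (size 5, max 38) hi=[41, 43, 45, 48] (size 4, min 41) -> median=38
Step 10: insert 42 -> lo=[10, 13, 20, 35, 38] (size 5, max 38) hi=[41, 42, 43, 45, 48] (size 5, min 41) -> median=39.5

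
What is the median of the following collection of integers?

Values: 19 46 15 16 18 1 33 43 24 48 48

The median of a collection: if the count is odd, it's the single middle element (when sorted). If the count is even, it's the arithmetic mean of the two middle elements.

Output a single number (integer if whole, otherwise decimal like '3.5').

Answer: 24

Derivation:
Step 1: insert 19 -> lo=[19] (size 1, max 19) hi=[] (size 0) -> median=19
Step 2: insert 46 -> lo=[19] (size 1, max 19) hi=[46] (size 1, min 46) -> median=32.5
Step 3: insert 15 -> lo=[15, 19] (size 2, max 19) hi=[46] (size 1, min 46) -> median=19
Step 4: insert 16 -> lo=[15, 16] (size 2, max 16) hi=[19, 46] (size 2, min 19) -> median=17.5
Step 5: insert 18 -> lo=[15, 16, 18] (size 3, max 18) hi=[19, 46] (size 2, min 19) -> median=18
Step 6: insert 1 -> lo=[1, 15, 16] (size 3, max 16) hi=[18, 19, 46] (size 3, min 18) -> median=17
Step 7: insert 33 -> lo=[1, 15, 16, 18] (size 4, max 18) hi=[19, 33, 46] (size 3, min 19) -> median=18
Step 8: insert 43 -> lo=[1, 15, 16, 18] (size 4, max 18) hi=[19, 33, 43, 46] (size 4, min 19) -> median=18.5
Step 9: insert 24 -> lo=[1, 15, 16, 18, 19] (size 5, max 19) hi=[24, 33, 43, 46] (size 4, min 24) -> median=19
Step 10: insert 48 -> lo=[1, 15, 16, 18, 19] (size 5, max 19) hi=[24, 33, 43, 46, 48] (size 5, min 24) -> median=21.5
Step 11: insert 48 -> lo=[1, 15, 16, 18, 19, 24] (size 6, max 24) hi=[33, 43, 46, 48, 48] (size 5, min 33) -> median=24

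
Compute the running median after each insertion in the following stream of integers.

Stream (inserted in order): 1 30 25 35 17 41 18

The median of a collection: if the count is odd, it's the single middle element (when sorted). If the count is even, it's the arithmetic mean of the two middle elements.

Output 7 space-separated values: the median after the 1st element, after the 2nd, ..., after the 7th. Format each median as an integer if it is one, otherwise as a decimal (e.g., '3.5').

Step 1: insert 1 -> lo=[1] (size 1, max 1) hi=[] (size 0) -> median=1
Step 2: insert 30 -> lo=[1] (size 1, max 1) hi=[30] (size 1, min 30) -> median=15.5
Step 3: insert 25 -> lo=[1, 25] (size 2, max 25) hi=[30] (size 1, min 30) -> median=25
Step 4: insert 35 -> lo=[1, 25] (size 2, max 25) hi=[30, 35] (size 2, min 30) -> median=27.5
Step 5: insert 17 -> lo=[1, 17, 25] (size 3, max 25) hi=[30, 35] (size 2, min 30) -> median=25
Step 6: insert 41 -> lo=[1, 17, 25] (size 3, max 25) hi=[30, 35, 41] (size 3, min 30) -> median=27.5
Step 7: insert 18 -> lo=[1, 17, 18, 25] (size 4, max 25) hi=[30, 35, 41] (size 3, min 30) -> median=25

Answer: 1 15.5 25 27.5 25 27.5 25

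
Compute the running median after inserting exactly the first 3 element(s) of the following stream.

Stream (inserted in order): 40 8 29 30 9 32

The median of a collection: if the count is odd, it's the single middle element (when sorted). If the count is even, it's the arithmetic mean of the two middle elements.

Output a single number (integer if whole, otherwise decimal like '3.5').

Step 1: insert 40 -> lo=[40] (size 1, max 40) hi=[] (size 0) -> median=40
Step 2: insert 8 -> lo=[8] (size 1, max 8) hi=[40] (size 1, min 40) -> median=24
Step 3: insert 29 -> lo=[8, 29] (size 2, max 29) hi=[40] (size 1, min 40) -> median=29

Answer: 29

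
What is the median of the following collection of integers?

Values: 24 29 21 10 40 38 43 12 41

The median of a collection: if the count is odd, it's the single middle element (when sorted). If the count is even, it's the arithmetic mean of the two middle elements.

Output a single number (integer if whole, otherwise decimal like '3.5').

Step 1: insert 24 -> lo=[24] (size 1, max 24) hi=[] (size 0) -> median=24
Step 2: insert 29 -> lo=[24] (size 1, max 24) hi=[29] (size 1, min 29) -> median=26.5
Step 3: insert 21 -> lo=[21, 24] (size 2, max 24) hi=[29] (size 1, min 29) -> median=24
Step 4: insert 10 -> lo=[10, 21] (size 2, max 21) hi=[24, 29] (size 2, min 24) -> median=22.5
Step 5: insert 40 -> lo=[10, 21, 24] (size 3, max 24) hi=[29, 40] (size 2, min 29) -> median=24
Step 6: insert 38 -> lo=[10, 21, 24] (size 3, max 24) hi=[29, 38, 40] (size 3, min 29) -> median=26.5
Step 7: insert 43 -> lo=[10, 21, 24, 29] (size 4, max 29) hi=[38, 40, 43] (size 3, min 38) -> median=29
Step 8: insert 12 -> lo=[10, 12, 21, 24] (size 4, max 24) hi=[29, 38, 40, 43] (size 4, min 29) -> median=26.5
Step 9: insert 41 -> lo=[10, 12, 21, 24, 29] (size 5, max 29) hi=[38, 40, 41, 43] (size 4, min 38) -> median=29

Answer: 29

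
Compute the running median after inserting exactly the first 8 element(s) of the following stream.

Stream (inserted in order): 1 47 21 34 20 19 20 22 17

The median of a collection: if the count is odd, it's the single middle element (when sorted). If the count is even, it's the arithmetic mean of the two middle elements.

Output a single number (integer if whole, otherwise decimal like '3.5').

Step 1: insert 1 -> lo=[1] (size 1, max 1) hi=[] (size 0) -> median=1
Step 2: insert 47 -> lo=[1] (size 1, max 1) hi=[47] (size 1, min 47) -> median=24
Step 3: insert 21 -> lo=[1, 21] (size 2, max 21) hi=[47] (size 1, min 47) -> median=21
Step 4: insert 34 -> lo=[1, 21] (size 2, max 21) hi=[34, 47] (size 2, min 34) -> median=27.5
Step 5: insert 20 -> lo=[1, 20, 21] (size 3, max 21) hi=[34, 47] (size 2, min 34) -> median=21
Step 6: insert 19 -> lo=[1, 19, 20] (size 3, max 20) hi=[21, 34, 47] (size 3, min 21) -> median=20.5
Step 7: insert 20 -> lo=[1, 19, 20, 20] (size 4, max 20) hi=[21, 34, 47] (size 3, min 21) -> median=20
Step 8: insert 22 -> lo=[1, 19, 20, 20] (size 4, max 20) hi=[21, 22, 34, 47] (size 4, min 21) -> median=20.5

Answer: 20.5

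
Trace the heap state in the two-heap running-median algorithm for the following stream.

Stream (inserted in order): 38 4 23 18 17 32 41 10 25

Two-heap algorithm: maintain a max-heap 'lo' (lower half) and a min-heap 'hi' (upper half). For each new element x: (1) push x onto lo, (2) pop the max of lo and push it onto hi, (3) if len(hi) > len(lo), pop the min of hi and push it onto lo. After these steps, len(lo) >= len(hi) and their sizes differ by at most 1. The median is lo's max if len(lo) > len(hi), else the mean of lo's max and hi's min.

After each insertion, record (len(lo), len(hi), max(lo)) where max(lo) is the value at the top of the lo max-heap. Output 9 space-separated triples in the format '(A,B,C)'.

Answer: (1,0,38) (1,1,4) (2,1,23) (2,2,18) (3,2,18) (3,3,18) (4,3,23) (4,4,18) (5,4,23)

Derivation:
Step 1: insert 38 -> lo=[38] hi=[] -> (len(lo)=1, len(hi)=0, max(lo)=38)
Step 2: insert 4 -> lo=[4] hi=[38] -> (len(lo)=1, len(hi)=1, max(lo)=4)
Step 3: insert 23 -> lo=[4, 23] hi=[38] -> (len(lo)=2, len(hi)=1, max(lo)=23)
Step 4: insert 18 -> lo=[4, 18] hi=[23, 38] -> (len(lo)=2, len(hi)=2, max(lo)=18)
Step 5: insert 17 -> lo=[4, 17, 18] hi=[23, 38] -> (len(lo)=3, len(hi)=2, max(lo)=18)
Step 6: insert 32 -> lo=[4, 17, 18] hi=[23, 32, 38] -> (len(lo)=3, len(hi)=3, max(lo)=18)
Step 7: insert 41 -> lo=[4, 17, 18, 23] hi=[32, 38, 41] -> (len(lo)=4, len(hi)=3, max(lo)=23)
Step 8: insert 10 -> lo=[4, 10, 17, 18] hi=[23, 32, 38, 41] -> (len(lo)=4, len(hi)=4, max(lo)=18)
Step 9: insert 25 -> lo=[4, 10, 17, 18, 23] hi=[25, 32, 38, 41] -> (len(lo)=5, len(hi)=4, max(lo)=23)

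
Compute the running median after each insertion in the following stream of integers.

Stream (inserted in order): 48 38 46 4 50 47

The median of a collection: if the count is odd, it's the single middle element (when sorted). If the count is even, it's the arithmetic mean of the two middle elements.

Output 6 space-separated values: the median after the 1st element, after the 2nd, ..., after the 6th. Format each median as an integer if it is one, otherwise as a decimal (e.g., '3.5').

Answer: 48 43 46 42 46 46.5

Derivation:
Step 1: insert 48 -> lo=[48] (size 1, max 48) hi=[] (size 0) -> median=48
Step 2: insert 38 -> lo=[38] (size 1, max 38) hi=[48] (size 1, min 48) -> median=43
Step 3: insert 46 -> lo=[38, 46] (size 2, max 46) hi=[48] (size 1, min 48) -> median=46
Step 4: insert 4 -> lo=[4, 38] (size 2, max 38) hi=[46, 48] (size 2, min 46) -> median=42
Step 5: insert 50 -> lo=[4, 38, 46] (size 3, max 46) hi=[48, 50] (size 2, min 48) -> median=46
Step 6: insert 47 -> lo=[4, 38, 46] (size 3, max 46) hi=[47, 48, 50] (size 3, min 47) -> median=46.5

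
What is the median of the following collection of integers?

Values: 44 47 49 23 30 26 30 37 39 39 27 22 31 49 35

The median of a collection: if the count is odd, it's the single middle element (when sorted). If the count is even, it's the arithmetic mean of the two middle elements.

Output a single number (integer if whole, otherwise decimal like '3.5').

Answer: 35

Derivation:
Step 1: insert 44 -> lo=[44] (size 1, max 44) hi=[] (size 0) -> median=44
Step 2: insert 47 -> lo=[44] (size 1, max 44) hi=[47] (size 1, min 47) -> median=45.5
Step 3: insert 49 -> lo=[44, 47] (size 2, max 47) hi=[49] (size 1, min 49) -> median=47
Step 4: insert 23 -> lo=[23, 44] (size 2, max 44) hi=[47, 49] (size 2, min 47) -> median=45.5
Step 5: insert 30 -> lo=[23, 30, 44] (size 3, max 44) hi=[47, 49] (size 2, min 47) -> median=44
Step 6: insert 26 -> lo=[23, 26, 30] (size 3, max 30) hi=[44, 47, 49] (size 3, min 44) -> median=37
Step 7: insert 30 -> lo=[23, 26, 30, 30] (size 4, max 30) hi=[44, 47, 49] (size 3, min 44) -> median=30
Step 8: insert 37 -> lo=[23, 26, 30, 30] (size 4, max 30) hi=[37, 44, 47, 49] (size 4, min 37) -> median=33.5
Step 9: insert 39 -> lo=[23, 26, 30, 30, 37] (size 5, max 37) hi=[39, 44, 47, 49] (size 4, min 39) -> median=37
Step 10: insert 39 -> lo=[23, 26, 30, 30, 37] (size 5, max 37) hi=[39, 39, 44, 47, 49] (size 5, min 39) -> median=38
Step 11: insert 27 -> lo=[23, 26, 27, 30, 30, 37] (size 6, max 37) hi=[39, 39, 44, 47, 49] (size 5, min 39) -> median=37
Step 12: insert 22 -> lo=[22, 23, 26, 27, 30, 30] (size 6, max 30) hi=[37, 39, 39, 44, 47, 49] (size 6, min 37) -> median=33.5
Step 13: insert 31 -> lo=[22, 23, 26, 27, 30, 30, 31] (size 7, max 31) hi=[37, 39, 39, 44, 47, 49] (size 6, min 37) -> median=31
Step 14: insert 49 -> lo=[22, 23, 26, 27, 30, 30, 31] (size 7, max 31) hi=[37, 39, 39, 44, 47, 49, 49] (size 7, min 37) -> median=34
Step 15: insert 35 -> lo=[22, 23, 26, 27, 30, 30, 31, 35] (size 8, max 35) hi=[37, 39, 39, 44, 47, 49, 49] (size 7, min 37) -> median=35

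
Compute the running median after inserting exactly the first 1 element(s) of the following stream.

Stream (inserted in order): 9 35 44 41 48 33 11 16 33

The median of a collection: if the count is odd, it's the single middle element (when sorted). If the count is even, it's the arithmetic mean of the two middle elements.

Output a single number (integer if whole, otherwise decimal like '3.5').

Answer: 9

Derivation:
Step 1: insert 9 -> lo=[9] (size 1, max 9) hi=[] (size 0) -> median=9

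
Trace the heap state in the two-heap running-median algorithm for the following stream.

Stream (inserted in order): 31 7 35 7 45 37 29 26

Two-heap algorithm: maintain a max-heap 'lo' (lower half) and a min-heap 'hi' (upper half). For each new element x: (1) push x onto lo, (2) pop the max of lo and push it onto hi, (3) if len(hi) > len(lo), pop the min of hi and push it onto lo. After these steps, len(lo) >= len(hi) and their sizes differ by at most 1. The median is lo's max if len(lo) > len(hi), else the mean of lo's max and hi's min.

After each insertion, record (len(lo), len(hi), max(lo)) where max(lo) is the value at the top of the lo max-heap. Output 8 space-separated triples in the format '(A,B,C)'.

Answer: (1,0,31) (1,1,7) (2,1,31) (2,2,7) (3,2,31) (3,3,31) (4,3,31) (4,4,29)

Derivation:
Step 1: insert 31 -> lo=[31] hi=[] -> (len(lo)=1, len(hi)=0, max(lo)=31)
Step 2: insert 7 -> lo=[7] hi=[31] -> (len(lo)=1, len(hi)=1, max(lo)=7)
Step 3: insert 35 -> lo=[7, 31] hi=[35] -> (len(lo)=2, len(hi)=1, max(lo)=31)
Step 4: insert 7 -> lo=[7, 7] hi=[31, 35] -> (len(lo)=2, len(hi)=2, max(lo)=7)
Step 5: insert 45 -> lo=[7, 7, 31] hi=[35, 45] -> (len(lo)=3, len(hi)=2, max(lo)=31)
Step 6: insert 37 -> lo=[7, 7, 31] hi=[35, 37, 45] -> (len(lo)=3, len(hi)=3, max(lo)=31)
Step 7: insert 29 -> lo=[7, 7, 29, 31] hi=[35, 37, 45] -> (len(lo)=4, len(hi)=3, max(lo)=31)
Step 8: insert 26 -> lo=[7, 7, 26, 29] hi=[31, 35, 37, 45] -> (len(lo)=4, len(hi)=4, max(lo)=29)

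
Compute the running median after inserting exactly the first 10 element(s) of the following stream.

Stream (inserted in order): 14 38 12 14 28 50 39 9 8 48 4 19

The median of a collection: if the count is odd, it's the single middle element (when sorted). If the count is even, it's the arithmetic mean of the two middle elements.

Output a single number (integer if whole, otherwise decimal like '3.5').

Step 1: insert 14 -> lo=[14] (size 1, max 14) hi=[] (size 0) -> median=14
Step 2: insert 38 -> lo=[14] (size 1, max 14) hi=[38] (size 1, min 38) -> median=26
Step 3: insert 12 -> lo=[12, 14] (size 2, max 14) hi=[38] (size 1, min 38) -> median=14
Step 4: insert 14 -> lo=[12, 14] (size 2, max 14) hi=[14, 38] (size 2, min 14) -> median=14
Step 5: insert 28 -> lo=[12, 14, 14] (size 3, max 14) hi=[28, 38] (size 2, min 28) -> median=14
Step 6: insert 50 -> lo=[12, 14, 14] (size 3, max 14) hi=[28, 38, 50] (size 3, min 28) -> median=21
Step 7: insert 39 -> lo=[12, 14, 14, 28] (size 4, max 28) hi=[38, 39, 50] (size 3, min 38) -> median=28
Step 8: insert 9 -> lo=[9, 12, 14, 14] (size 4, max 14) hi=[28, 38, 39, 50] (size 4, min 28) -> median=21
Step 9: insert 8 -> lo=[8, 9, 12, 14, 14] (size 5, max 14) hi=[28, 38, 39, 50] (size 4, min 28) -> median=14
Step 10: insert 48 -> lo=[8, 9, 12, 14, 14] (size 5, max 14) hi=[28, 38, 39, 48, 50] (size 5, min 28) -> median=21

Answer: 21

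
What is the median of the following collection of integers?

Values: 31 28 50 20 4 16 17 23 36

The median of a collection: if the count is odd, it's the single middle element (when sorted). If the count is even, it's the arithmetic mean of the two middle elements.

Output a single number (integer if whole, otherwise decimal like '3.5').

Step 1: insert 31 -> lo=[31] (size 1, max 31) hi=[] (size 0) -> median=31
Step 2: insert 28 -> lo=[28] (size 1, max 28) hi=[31] (size 1, min 31) -> median=29.5
Step 3: insert 50 -> lo=[28, 31] (size 2, max 31) hi=[50] (size 1, min 50) -> median=31
Step 4: insert 20 -> lo=[20, 28] (size 2, max 28) hi=[31, 50] (size 2, min 31) -> median=29.5
Step 5: insert 4 -> lo=[4, 20, 28] (size 3, max 28) hi=[31, 50] (size 2, min 31) -> median=28
Step 6: insert 16 -> lo=[4, 16, 20] (size 3, max 20) hi=[28, 31, 50] (size 3, min 28) -> median=24
Step 7: insert 17 -> lo=[4, 16, 17, 20] (size 4, max 20) hi=[28, 31, 50] (size 3, min 28) -> median=20
Step 8: insert 23 -> lo=[4, 16, 17, 20] (size 4, max 20) hi=[23, 28, 31, 50] (size 4, min 23) -> median=21.5
Step 9: insert 36 -> lo=[4, 16, 17, 20, 23] (size 5, max 23) hi=[28, 31, 36, 50] (size 4, min 28) -> median=23

Answer: 23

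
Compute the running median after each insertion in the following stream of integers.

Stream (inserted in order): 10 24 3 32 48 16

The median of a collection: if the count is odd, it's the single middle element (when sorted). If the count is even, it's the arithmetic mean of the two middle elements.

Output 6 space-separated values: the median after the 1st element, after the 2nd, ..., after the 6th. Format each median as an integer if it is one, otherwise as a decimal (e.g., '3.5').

Answer: 10 17 10 17 24 20

Derivation:
Step 1: insert 10 -> lo=[10] (size 1, max 10) hi=[] (size 0) -> median=10
Step 2: insert 24 -> lo=[10] (size 1, max 10) hi=[24] (size 1, min 24) -> median=17
Step 3: insert 3 -> lo=[3, 10] (size 2, max 10) hi=[24] (size 1, min 24) -> median=10
Step 4: insert 32 -> lo=[3, 10] (size 2, max 10) hi=[24, 32] (size 2, min 24) -> median=17
Step 5: insert 48 -> lo=[3, 10, 24] (size 3, max 24) hi=[32, 48] (size 2, min 32) -> median=24
Step 6: insert 16 -> lo=[3, 10, 16] (size 3, max 16) hi=[24, 32, 48] (size 3, min 24) -> median=20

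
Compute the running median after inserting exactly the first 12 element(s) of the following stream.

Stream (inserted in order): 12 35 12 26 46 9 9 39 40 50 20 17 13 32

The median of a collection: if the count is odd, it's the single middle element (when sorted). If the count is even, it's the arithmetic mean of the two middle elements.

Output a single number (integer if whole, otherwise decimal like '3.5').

Answer: 23

Derivation:
Step 1: insert 12 -> lo=[12] (size 1, max 12) hi=[] (size 0) -> median=12
Step 2: insert 35 -> lo=[12] (size 1, max 12) hi=[35] (size 1, min 35) -> median=23.5
Step 3: insert 12 -> lo=[12, 12] (size 2, max 12) hi=[35] (size 1, min 35) -> median=12
Step 4: insert 26 -> lo=[12, 12] (size 2, max 12) hi=[26, 35] (size 2, min 26) -> median=19
Step 5: insert 46 -> lo=[12, 12, 26] (size 3, max 26) hi=[35, 46] (size 2, min 35) -> median=26
Step 6: insert 9 -> lo=[9, 12, 12] (size 3, max 12) hi=[26, 35, 46] (size 3, min 26) -> median=19
Step 7: insert 9 -> lo=[9, 9, 12, 12] (size 4, max 12) hi=[26, 35, 46] (size 3, min 26) -> median=12
Step 8: insert 39 -> lo=[9, 9, 12, 12] (size 4, max 12) hi=[26, 35, 39, 46] (size 4, min 26) -> median=19
Step 9: insert 40 -> lo=[9, 9, 12, 12, 26] (size 5, max 26) hi=[35, 39, 40, 46] (size 4, min 35) -> median=26
Step 10: insert 50 -> lo=[9, 9, 12, 12, 26] (size 5, max 26) hi=[35, 39, 40, 46, 50] (size 5, min 35) -> median=30.5
Step 11: insert 20 -> lo=[9, 9, 12, 12, 20, 26] (size 6, max 26) hi=[35, 39, 40, 46, 50] (size 5, min 35) -> median=26
Step 12: insert 17 -> lo=[9, 9, 12, 12, 17, 20] (size 6, max 20) hi=[26, 35, 39, 40, 46, 50] (size 6, min 26) -> median=23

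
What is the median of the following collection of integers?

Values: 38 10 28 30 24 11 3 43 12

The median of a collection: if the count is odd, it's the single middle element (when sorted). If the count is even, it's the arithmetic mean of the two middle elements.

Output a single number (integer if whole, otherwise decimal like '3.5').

Step 1: insert 38 -> lo=[38] (size 1, max 38) hi=[] (size 0) -> median=38
Step 2: insert 10 -> lo=[10] (size 1, max 10) hi=[38] (size 1, min 38) -> median=24
Step 3: insert 28 -> lo=[10, 28] (size 2, max 28) hi=[38] (size 1, min 38) -> median=28
Step 4: insert 30 -> lo=[10, 28] (size 2, max 28) hi=[30, 38] (size 2, min 30) -> median=29
Step 5: insert 24 -> lo=[10, 24, 28] (size 3, max 28) hi=[30, 38] (size 2, min 30) -> median=28
Step 6: insert 11 -> lo=[10, 11, 24] (size 3, max 24) hi=[28, 30, 38] (size 3, min 28) -> median=26
Step 7: insert 3 -> lo=[3, 10, 11, 24] (size 4, max 24) hi=[28, 30, 38] (size 3, min 28) -> median=24
Step 8: insert 43 -> lo=[3, 10, 11, 24] (size 4, max 24) hi=[28, 30, 38, 43] (size 4, min 28) -> median=26
Step 9: insert 12 -> lo=[3, 10, 11, 12, 24] (size 5, max 24) hi=[28, 30, 38, 43] (size 4, min 28) -> median=24

Answer: 24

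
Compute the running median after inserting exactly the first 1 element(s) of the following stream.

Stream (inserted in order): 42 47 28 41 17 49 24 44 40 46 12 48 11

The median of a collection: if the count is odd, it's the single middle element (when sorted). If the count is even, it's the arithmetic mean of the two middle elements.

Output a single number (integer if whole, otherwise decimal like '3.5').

Answer: 42

Derivation:
Step 1: insert 42 -> lo=[42] (size 1, max 42) hi=[] (size 0) -> median=42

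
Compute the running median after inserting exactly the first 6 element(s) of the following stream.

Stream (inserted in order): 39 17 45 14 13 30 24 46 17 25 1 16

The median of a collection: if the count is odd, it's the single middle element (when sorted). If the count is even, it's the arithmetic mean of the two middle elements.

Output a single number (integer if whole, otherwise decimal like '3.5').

Step 1: insert 39 -> lo=[39] (size 1, max 39) hi=[] (size 0) -> median=39
Step 2: insert 17 -> lo=[17] (size 1, max 17) hi=[39] (size 1, min 39) -> median=28
Step 3: insert 45 -> lo=[17, 39] (size 2, max 39) hi=[45] (size 1, min 45) -> median=39
Step 4: insert 14 -> lo=[14, 17] (size 2, max 17) hi=[39, 45] (size 2, min 39) -> median=28
Step 5: insert 13 -> lo=[13, 14, 17] (size 3, max 17) hi=[39, 45] (size 2, min 39) -> median=17
Step 6: insert 30 -> lo=[13, 14, 17] (size 3, max 17) hi=[30, 39, 45] (size 3, min 30) -> median=23.5

Answer: 23.5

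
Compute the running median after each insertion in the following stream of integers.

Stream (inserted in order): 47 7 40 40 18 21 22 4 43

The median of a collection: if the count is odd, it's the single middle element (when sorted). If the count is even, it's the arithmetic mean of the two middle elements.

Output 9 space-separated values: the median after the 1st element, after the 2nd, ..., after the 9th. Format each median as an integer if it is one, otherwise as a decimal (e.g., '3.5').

Step 1: insert 47 -> lo=[47] (size 1, max 47) hi=[] (size 0) -> median=47
Step 2: insert 7 -> lo=[7] (size 1, max 7) hi=[47] (size 1, min 47) -> median=27
Step 3: insert 40 -> lo=[7, 40] (size 2, max 40) hi=[47] (size 1, min 47) -> median=40
Step 4: insert 40 -> lo=[7, 40] (size 2, max 40) hi=[40, 47] (size 2, min 40) -> median=40
Step 5: insert 18 -> lo=[7, 18, 40] (size 3, max 40) hi=[40, 47] (size 2, min 40) -> median=40
Step 6: insert 21 -> lo=[7, 18, 21] (size 3, max 21) hi=[40, 40, 47] (size 3, min 40) -> median=30.5
Step 7: insert 22 -> lo=[7, 18, 21, 22] (size 4, max 22) hi=[40, 40, 47] (size 3, min 40) -> median=22
Step 8: insert 4 -> lo=[4, 7, 18, 21] (size 4, max 21) hi=[22, 40, 40, 47] (size 4, min 22) -> median=21.5
Step 9: insert 43 -> lo=[4, 7, 18, 21, 22] (size 5, max 22) hi=[40, 40, 43, 47] (size 4, min 40) -> median=22

Answer: 47 27 40 40 40 30.5 22 21.5 22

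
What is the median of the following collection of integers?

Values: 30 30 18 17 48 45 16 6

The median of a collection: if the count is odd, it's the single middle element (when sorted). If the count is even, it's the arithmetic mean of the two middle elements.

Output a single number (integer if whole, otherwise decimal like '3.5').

Answer: 24

Derivation:
Step 1: insert 30 -> lo=[30] (size 1, max 30) hi=[] (size 0) -> median=30
Step 2: insert 30 -> lo=[30] (size 1, max 30) hi=[30] (size 1, min 30) -> median=30
Step 3: insert 18 -> lo=[18, 30] (size 2, max 30) hi=[30] (size 1, min 30) -> median=30
Step 4: insert 17 -> lo=[17, 18] (size 2, max 18) hi=[30, 30] (size 2, min 30) -> median=24
Step 5: insert 48 -> lo=[17, 18, 30] (size 3, max 30) hi=[30, 48] (size 2, min 30) -> median=30
Step 6: insert 45 -> lo=[17, 18, 30] (size 3, max 30) hi=[30, 45, 48] (size 3, min 30) -> median=30
Step 7: insert 16 -> lo=[16, 17, 18, 30] (size 4, max 30) hi=[30, 45, 48] (size 3, min 30) -> median=30
Step 8: insert 6 -> lo=[6, 16, 17, 18] (size 4, max 18) hi=[30, 30, 45, 48] (size 4, min 30) -> median=24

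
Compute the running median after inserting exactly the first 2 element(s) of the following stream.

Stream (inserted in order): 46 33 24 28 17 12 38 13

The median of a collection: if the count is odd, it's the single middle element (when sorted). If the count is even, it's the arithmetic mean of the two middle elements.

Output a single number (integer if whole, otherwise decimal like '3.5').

Answer: 39.5

Derivation:
Step 1: insert 46 -> lo=[46] (size 1, max 46) hi=[] (size 0) -> median=46
Step 2: insert 33 -> lo=[33] (size 1, max 33) hi=[46] (size 1, min 46) -> median=39.5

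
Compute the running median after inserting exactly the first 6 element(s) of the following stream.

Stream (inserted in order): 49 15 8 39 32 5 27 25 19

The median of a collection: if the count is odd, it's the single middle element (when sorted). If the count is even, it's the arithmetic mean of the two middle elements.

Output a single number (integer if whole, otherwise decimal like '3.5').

Answer: 23.5

Derivation:
Step 1: insert 49 -> lo=[49] (size 1, max 49) hi=[] (size 0) -> median=49
Step 2: insert 15 -> lo=[15] (size 1, max 15) hi=[49] (size 1, min 49) -> median=32
Step 3: insert 8 -> lo=[8, 15] (size 2, max 15) hi=[49] (size 1, min 49) -> median=15
Step 4: insert 39 -> lo=[8, 15] (size 2, max 15) hi=[39, 49] (size 2, min 39) -> median=27
Step 5: insert 32 -> lo=[8, 15, 32] (size 3, max 32) hi=[39, 49] (size 2, min 39) -> median=32
Step 6: insert 5 -> lo=[5, 8, 15] (size 3, max 15) hi=[32, 39, 49] (size 3, min 32) -> median=23.5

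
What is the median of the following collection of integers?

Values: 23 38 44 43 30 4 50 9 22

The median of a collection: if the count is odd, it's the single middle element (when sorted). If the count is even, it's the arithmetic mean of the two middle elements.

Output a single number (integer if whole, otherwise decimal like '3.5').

Answer: 30

Derivation:
Step 1: insert 23 -> lo=[23] (size 1, max 23) hi=[] (size 0) -> median=23
Step 2: insert 38 -> lo=[23] (size 1, max 23) hi=[38] (size 1, min 38) -> median=30.5
Step 3: insert 44 -> lo=[23, 38] (size 2, max 38) hi=[44] (size 1, min 44) -> median=38
Step 4: insert 43 -> lo=[23, 38] (size 2, max 38) hi=[43, 44] (size 2, min 43) -> median=40.5
Step 5: insert 30 -> lo=[23, 30, 38] (size 3, max 38) hi=[43, 44] (size 2, min 43) -> median=38
Step 6: insert 4 -> lo=[4, 23, 30] (size 3, max 30) hi=[38, 43, 44] (size 3, min 38) -> median=34
Step 7: insert 50 -> lo=[4, 23, 30, 38] (size 4, max 38) hi=[43, 44, 50] (size 3, min 43) -> median=38
Step 8: insert 9 -> lo=[4, 9, 23, 30] (size 4, max 30) hi=[38, 43, 44, 50] (size 4, min 38) -> median=34
Step 9: insert 22 -> lo=[4, 9, 22, 23, 30] (size 5, max 30) hi=[38, 43, 44, 50] (size 4, min 38) -> median=30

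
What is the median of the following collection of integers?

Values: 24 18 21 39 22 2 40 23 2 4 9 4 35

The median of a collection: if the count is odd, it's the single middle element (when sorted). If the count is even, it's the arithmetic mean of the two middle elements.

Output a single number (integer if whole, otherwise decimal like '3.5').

Answer: 21

Derivation:
Step 1: insert 24 -> lo=[24] (size 1, max 24) hi=[] (size 0) -> median=24
Step 2: insert 18 -> lo=[18] (size 1, max 18) hi=[24] (size 1, min 24) -> median=21
Step 3: insert 21 -> lo=[18, 21] (size 2, max 21) hi=[24] (size 1, min 24) -> median=21
Step 4: insert 39 -> lo=[18, 21] (size 2, max 21) hi=[24, 39] (size 2, min 24) -> median=22.5
Step 5: insert 22 -> lo=[18, 21, 22] (size 3, max 22) hi=[24, 39] (size 2, min 24) -> median=22
Step 6: insert 2 -> lo=[2, 18, 21] (size 3, max 21) hi=[22, 24, 39] (size 3, min 22) -> median=21.5
Step 7: insert 40 -> lo=[2, 18, 21, 22] (size 4, max 22) hi=[24, 39, 40] (size 3, min 24) -> median=22
Step 8: insert 23 -> lo=[2, 18, 21, 22] (size 4, max 22) hi=[23, 24, 39, 40] (size 4, min 23) -> median=22.5
Step 9: insert 2 -> lo=[2, 2, 18, 21, 22] (size 5, max 22) hi=[23, 24, 39, 40] (size 4, min 23) -> median=22
Step 10: insert 4 -> lo=[2, 2, 4, 18, 21] (size 5, max 21) hi=[22, 23, 24, 39, 40] (size 5, min 22) -> median=21.5
Step 11: insert 9 -> lo=[2, 2, 4, 9, 18, 21] (size 6, max 21) hi=[22, 23, 24, 39, 40] (size 5, min 22) -> median=21
Step 12: insert 4 -> lo=[2, 2, 4, 4, 9, 18] (size 6, max 18) hi=[21, 22, 23, 24, 39, 40] (size 6, min 21) -> median=19.5
Step 13: insert 35 -> lo=[2, 2, 4, 4, 9, 18, 21] (size 7, max 21) hi=[22, 23, 24, 35, 39, 40] (size 6, min 22) -> median=21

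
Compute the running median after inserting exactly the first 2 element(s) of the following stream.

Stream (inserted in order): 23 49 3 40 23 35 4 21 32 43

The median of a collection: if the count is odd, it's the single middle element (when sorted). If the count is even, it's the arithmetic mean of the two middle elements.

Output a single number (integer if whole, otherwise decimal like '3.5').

Answer: 36

Derivation:
Step 1: insert 23 -> lo=[23] (size 1, max 23) hi=[] (size 0) -> median=23
Step 2: insert 49 -> lo=[23] (size 1, max 23) hi=[49] (size 1, min 49) -> median=36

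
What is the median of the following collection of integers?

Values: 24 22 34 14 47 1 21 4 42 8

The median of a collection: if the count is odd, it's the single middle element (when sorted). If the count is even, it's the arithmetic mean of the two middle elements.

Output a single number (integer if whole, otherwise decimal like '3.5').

Answer: 21.5

Derivation:
Step 1: insert 24 -> lo=[24] (size 1, max 24) hi=[] (size 0) -> median=24
Step 2: insert 22 -> lo=[22] (size 1, max 22) hi=[24] (size 1, min 24) -> median=23
Step 3: insert 34 -> lo=[22, 24] (size 2, max 24) hi=[34] (size 1, min 34) -> median=24
Step 4: insert 14 -> lo=[14, 22] (size 2, max 22) hi=[24, 34] (size 2, min 24) -> median=23
Step 5: insert 47 -> lo=[14, 22, 24] (size 3, max 24) hi=[34, 47] (size 2, min 34) -> median=24
Step 6: insert 1 -> lo=[1, 14, 22] (size 3, max 22) hi=[24, 34, 47] (size 3, min 24) -> median=23
Step 7: insert 21 -> lo=[1, 14, 21, 22] (size 4, max 22) hi=[24, 34, 47] (size 3, min 24) -> median=22
Step 8: insert 4 -> lo=[1, 4, 14, 21] (size 4, max 21) hi=[22, 24, 34, 47] (size 4, min 22) -> median=21.5
Step 9: insert 42 -> lo=[1, 4, 14, 21, 22] (size 5, max 22) hi=[24, 34, 42, 47] (size 4, min 24) -> median=22
Step 10: insert 8 -> lo=[1, 4, 8, 14, 21] (size 5, max 21) hi=[22, 24, 34, 42, 47] (size 5, min 22) -> median=21.5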